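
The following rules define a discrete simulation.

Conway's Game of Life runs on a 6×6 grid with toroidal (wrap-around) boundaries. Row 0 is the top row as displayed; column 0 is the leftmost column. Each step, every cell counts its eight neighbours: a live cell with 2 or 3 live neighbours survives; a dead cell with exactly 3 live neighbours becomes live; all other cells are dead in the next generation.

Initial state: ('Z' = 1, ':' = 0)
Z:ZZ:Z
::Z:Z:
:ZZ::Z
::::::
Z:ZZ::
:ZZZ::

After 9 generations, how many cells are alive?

0) Z:ZZ:Z
::Z:Z:
:ZZ::Z
::::::
Z:ZZ::
:ZZZ::
1) Z::::Z
::::Z:
:ZZZ::
Z::Z::
:::Z::
:::::Z
2) Z:::ZZ
ZZZZZZ
:ZZZZ:
:Z:ZZ:
::::Z:
Z:::ZZ
3) ::Z:::
::::::
::::::
:Z:::Z
Z:::::
Z::Z::
4) ::::::
::::::
::::::
Z:::::
ZZ:::Z
:Z::::
5) ::::::
::::::
::::::
ZZ:::Z
:Z:::Z
:Z::::
6) ::::::
::::::
Z:::::
:Z:::Z
:ZZ::Z
Z:::::
7) ::::::
::::::
Z:::::
:ZZ::Z
:ZZ::Z
ZZ::::
8) ::::::
::::::
ZZ::::
::Z::Z
:::::Z
ZZZ:::
9) :Z::::
::::::
ZZ::::
:Z:::Z
::Z::Z
ZZ::::

9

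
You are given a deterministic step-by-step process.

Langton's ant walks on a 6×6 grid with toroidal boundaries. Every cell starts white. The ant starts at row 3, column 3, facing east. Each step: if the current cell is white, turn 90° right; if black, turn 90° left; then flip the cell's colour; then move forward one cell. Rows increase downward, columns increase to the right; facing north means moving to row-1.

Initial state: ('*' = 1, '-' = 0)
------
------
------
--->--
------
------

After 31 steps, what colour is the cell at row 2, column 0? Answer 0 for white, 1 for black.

gen 0: ------
------
------
--->--
------
------
gen 1: ------
------
------
---*--
---v--
------
gen 2: ------
------
------
---*--
--<*--
------
gen 3: ------
------
------
--^*--
--**--
------
gen 4: ------
------
------
--*>--
--**--
------
gen 5: ------
------
---^--
--*---
--**--
------
gen 6: ------
------
---*>-
--*---
--**--
------
gen 7: ------
------
---**-
--*-v-
--**--
------
gen 8: ------
------
---**-
--*<*-
--**--
------
gen 9: ------
------
---^*-
--***-
--**--
------
gen 10: ------
------
--<-*-
--***-
--**--
------
gen 11: ------
--^---
--*-*-
--***-
--**--
------
gen 12: ------
--*>--
--*-*-
--***-
--**--
------
gen 13: ------
--**--
--*v*-
--***-
--**--
------
gen 14: ------
--**--
--<**-
--***-
--**--
------
gen 15: ------
--**--
---**-
--v**-
--**--
------
gen 16: ------
--**--
---**-
--->*-
--**--
------
gen 17: ------
--**--
---^*-
----*-
--**--
------
gen 18: ------
--**--
--<-*-
----*-
--**--
------
gen 19: ------
--^*--
--*-*-
----*-
--**--
------
gen 20: ------
-<-*--
--*-*-
----*-
--**--
------
gen 21: -^----
-*-*--
--*-*-
----*-
--**--
------
gen 22: -*>---
-*-*--
--*-*-
----*-
--**--
------
gen 23: -**---
-*v*--
--*-*-
----*-
--**--
------
gen 24: -**---
-<**--
--*-*-
----*-
--**--
------
gen 25: -**---
--**--
-v*-*-
----*-
--**--
------
gen 26: -**---
--**--
<**-*-
----*-
--**--
------
gen 27: -**---
^-**--
***-*-
----*-
--**--
------
gen 28: -**---
*>**--
***-*-
----*-
--**--
------
gen 29: -**---
****--
*v*-*-
----*-
--**--
------
gen 30: -**---
****--
*->-*-
----*-
--**--
------
gen 31: -**---
**^*--
*---*-
----*-
--**--
------

1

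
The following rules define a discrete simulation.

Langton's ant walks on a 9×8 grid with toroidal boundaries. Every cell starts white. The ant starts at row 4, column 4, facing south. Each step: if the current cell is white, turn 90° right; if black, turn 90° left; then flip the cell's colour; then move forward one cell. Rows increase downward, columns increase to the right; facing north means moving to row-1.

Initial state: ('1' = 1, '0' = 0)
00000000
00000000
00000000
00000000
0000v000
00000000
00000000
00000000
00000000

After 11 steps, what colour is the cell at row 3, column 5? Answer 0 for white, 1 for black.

gen 0: 00000000
00000000
00000000
00000000
0000v000
00000000
00000000
00000000
00000000
gen 1: 00000000
00000000
00000000
00000000
000<1000
00000000
00000000
00000000
00000000
gen 2: 00000000
00000000
00000000
000^0000
00011000
00000000
00000000
00000000
00000000
gen 3: 00000000
00000000
00000000
0001>000
00011000
00000000
00000000
00000000
00000000
gen 4: 00000000
00000000
00000000
00011000
0001v000
00000000
00000000
00000000
00000000
gen 5: 00000000
00000000
00000000
00011000
00010>00
00000000
00000000
00000000
00000000
gen 6: 00000000
00000000
00000000
00011000
00010100
00000v00
00000000
00000000
00000000
gen 7: 00000000
00000000
00000000
00011000
00010100
0000<100
00000000
00000000
00000000
gen 8: 00000000
00000000
00000000
00011000
0001^100
00001100
00000000
00000000
00000000
gen 9: 00000000
00000000
00000000
00011000
00011>00
00001100
00000000
00000000
00000000
gen 10: 00000000
00000000
00000000
00011^00
00011000
00001100
00000000
00000000
00000000
gen 11: 00000000
00000000
00000000
000111>0
00011000
00001100
00000000
00000000
00000000

1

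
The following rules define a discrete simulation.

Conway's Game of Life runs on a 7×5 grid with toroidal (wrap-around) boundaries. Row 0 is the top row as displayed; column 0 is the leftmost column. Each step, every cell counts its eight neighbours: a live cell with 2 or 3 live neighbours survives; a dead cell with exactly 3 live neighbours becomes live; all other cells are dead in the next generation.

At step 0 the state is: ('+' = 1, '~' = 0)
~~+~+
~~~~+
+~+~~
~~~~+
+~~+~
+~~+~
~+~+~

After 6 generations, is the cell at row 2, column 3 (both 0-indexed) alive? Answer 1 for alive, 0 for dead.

0

t=0: ~~+~+
~~~~+
+~+~~
~~~~+
+~~+~
+~~+~
~+~+~
t=1: +~+~+
++~~+
+~~++
++~++
+~~+~
++~+~
++~+~
t=2: ~~+~~
~~+~~
~~~~~
~+~~~
~~~+~
~~~+~
~~~+~
t=3: ~~++~
~~~~~
~~~~~
~~~~~
~~+~~
~~+++
~~++~
t=4: ~~++~
~~~~~
~~~~~
~~~~~
~~+~~
~+~~+
~+~~~
t=5: ~~+~~
~~~~~
~~~~~
~~~~~
~~~~~
+++~~
++~+~
t=6: ~++~~
~~~~~
~~~~~
~~~~~
~+~~~
+~+~+
+~~++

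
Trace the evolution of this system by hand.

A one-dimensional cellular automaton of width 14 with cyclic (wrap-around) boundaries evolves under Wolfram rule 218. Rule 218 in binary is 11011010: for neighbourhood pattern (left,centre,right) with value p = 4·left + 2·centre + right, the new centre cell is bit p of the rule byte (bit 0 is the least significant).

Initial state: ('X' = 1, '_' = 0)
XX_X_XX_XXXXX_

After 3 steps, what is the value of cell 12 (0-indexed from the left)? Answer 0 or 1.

step 0: XX_X_XX_XXXXX_
step 1: XX___XX_XXXXX_
step 2: XXX_XXX_XXXXX_
step 3: XXX_XXX_XXXXX_

1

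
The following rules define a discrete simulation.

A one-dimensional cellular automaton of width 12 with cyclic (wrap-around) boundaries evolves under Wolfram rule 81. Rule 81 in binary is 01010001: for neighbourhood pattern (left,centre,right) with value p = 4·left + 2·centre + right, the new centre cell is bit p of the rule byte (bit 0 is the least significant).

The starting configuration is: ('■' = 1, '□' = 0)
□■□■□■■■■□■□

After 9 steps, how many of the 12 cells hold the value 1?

gen 0: □■□■□■■■■□■□
gen 1: □□□□□□□□■□□■
gen 2: ■■■■■■■□□■□□
gen 3: □□□□□□■■□□■□
gen 4: ■■■■■□□■■□□■
gen 5: □□□□■■□□■■□□
gen 6: ■■■□□■■□□■■■
gen 7: □□■■□□■■□□□□
gen 8: ■□□■■□□■■■■■
gen 9: ■■□□■■□□□□□□

4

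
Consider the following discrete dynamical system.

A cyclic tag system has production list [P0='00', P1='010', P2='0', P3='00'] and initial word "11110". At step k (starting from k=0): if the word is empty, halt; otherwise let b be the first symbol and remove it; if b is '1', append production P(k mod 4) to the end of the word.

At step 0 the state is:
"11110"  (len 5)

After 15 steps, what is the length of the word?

t=0: "11110"  (len 5)
t=1: "111000"  (len 6)
t=2: "11000010"  (len 8)
t=3: "10000100"  (len 8)
t=4: "000010000"  (len 9)
t=5: "00010000"  (len 8)
t=6: "0010000"  (len 7)
t=7: "010000"  (len 6)
t=8: "10000"  (len 5)
t=9: "000000"  (len 6)
t=10: "00000"  (len 5)
t=11: "0000"  (len 4)
t=12: "000"  (len 3)
t=13: "00"  (len 2)
t=14: "0"  (len 1)
t=15: (halted — word empty)

0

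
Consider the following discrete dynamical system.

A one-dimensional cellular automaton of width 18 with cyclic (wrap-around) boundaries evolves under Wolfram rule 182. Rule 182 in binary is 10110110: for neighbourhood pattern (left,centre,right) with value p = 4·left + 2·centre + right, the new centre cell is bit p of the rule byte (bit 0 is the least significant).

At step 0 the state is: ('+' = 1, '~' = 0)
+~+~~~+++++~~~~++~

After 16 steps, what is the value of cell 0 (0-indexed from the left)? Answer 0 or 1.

1

gen 0: +~+~~~+++++~~~~++~
gen 1: ++++~+~+++~+~~+~~+
gen 2: +++~+++~+~+++++++~
gen 3: ~+~+~+~+++~+++++~+
gen 4: +++++++~+~+~+++~++
gen 5: ++++++~+++++~+~+~+
gen 6: +++++~+~+++~+++++~
gen 7: ~+++~+++~+~+~+++~+
gen 8: +~+~+~+~+++++~+~++
gen 9: ~+++++++~+++~+++~+
gen 10: +~+++++~+~+~+~+~++
gen 11: ~+~+++~+++++++++~+
gen 12: +++~+~+~+++++++~++
gen 13: ++~+++++~+++++~+~+
gen 14: +~+~+++~+~+++~+++~
gen 15: ++++~+~+++~+~+~+~+
gen 16: +++~+++~+~+++++++~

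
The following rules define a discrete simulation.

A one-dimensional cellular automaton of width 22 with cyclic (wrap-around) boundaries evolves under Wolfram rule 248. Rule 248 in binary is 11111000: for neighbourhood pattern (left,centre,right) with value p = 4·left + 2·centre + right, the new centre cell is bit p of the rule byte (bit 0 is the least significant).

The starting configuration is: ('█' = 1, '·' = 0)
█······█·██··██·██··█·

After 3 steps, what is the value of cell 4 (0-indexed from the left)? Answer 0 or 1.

0

0) █······█·██··██·██··█·
1) ·█······████·██████··█
2) █·█·····████████████··
3) ·█·█····█████████████·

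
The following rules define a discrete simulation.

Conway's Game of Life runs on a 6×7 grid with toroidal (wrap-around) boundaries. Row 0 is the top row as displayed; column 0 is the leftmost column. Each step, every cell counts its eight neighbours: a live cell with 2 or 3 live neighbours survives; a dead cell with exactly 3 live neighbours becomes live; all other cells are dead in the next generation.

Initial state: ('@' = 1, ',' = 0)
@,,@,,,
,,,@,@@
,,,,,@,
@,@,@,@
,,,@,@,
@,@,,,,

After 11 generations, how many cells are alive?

k=0  @,,@,,,
,,,@,@@
,,,,,@,
@,@,@,@
,,,@,@,
@,@,,,,
k=1  @@@@@,,
,,,,,@@
@,,@,,,
,,,@@,@
@,@@@@,
,@@@@,@
k=2  ,,,,,,,
,,,,,@@
@,,@,,,
@@,,,,@
@,,,,,,
,,,,,,@
k=3  ,,,,,@@
,,,,,,@
,@,,,@,
,@,,,,@
,@,,,,,
,,,,,,,
k=4  ,,,,,@@
@,,,,,@
,,,,,@@
,@@,,,,
@,,,,,,
,,,,,,,
k=5  @,,,,@@
@,,,,,,
,@,,,@@
@@,,,,@
,@,,,,,
,,,,,,@
k=6  @,,,,@,
,@,,,,,
,@,,,@,
,@@,,@@
,@,,,,@
,,,,,@@
k=7  @,,,,@,
@@,,,,@
,@,,,@@
,@@,,@@
,@@,,,,
,,,,,@,
k=8  @@,,,@,
,@,,,,,
,,,,,,,
,,,,,@@
@@@,,@@
,@,,,,@
k=9  ,@@,,,@
@@,,,,,
,,,,,,,
,@,,,@,
,@@,,,,
,,,,,,,
k=10  ,@@,,,,
@@@,,,,
@@,,,,,
,@@,,,,
,@@,,,,
@,,,,,,
k=11  ,,@,,,,
,,,,,,,
,,,,,,,
,,,,,,,
@,@,,,,
@,,,,,,

4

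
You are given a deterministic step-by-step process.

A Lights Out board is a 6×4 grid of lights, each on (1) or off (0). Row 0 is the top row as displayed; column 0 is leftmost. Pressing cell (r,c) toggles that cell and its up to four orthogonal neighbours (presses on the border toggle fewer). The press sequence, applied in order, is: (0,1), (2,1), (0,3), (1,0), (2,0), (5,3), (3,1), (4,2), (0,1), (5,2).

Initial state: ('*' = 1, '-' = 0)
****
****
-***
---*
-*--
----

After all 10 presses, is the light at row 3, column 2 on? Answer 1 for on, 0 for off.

k=0  ****
****
-***
---*
-*--
----
k=1  ---*
*-**
-***
---*
-*--
----
k=2  ---*
****
*--*
-*-*
-*--
----
k=3  --*-
***-
*--*
-*-*
-*--
----
k=4  *-*-
--*-
---*
-*-*
-*--
----
k=5  *-*-
*-*-
**-*
**-*
-*--
----
k=6  *-*-
*-*-
**-*
**-*
-*-*
--**
k=7  *-*-
*-*-
*--*
--**
---*
--**
k=8  *-*-
*-*-
*--*
---*
-**-
---*
k=9  -*--
***-
*--*
---*
-**-
---*
k=10  -*--
***-
*--*
---*
-*--
-**-

0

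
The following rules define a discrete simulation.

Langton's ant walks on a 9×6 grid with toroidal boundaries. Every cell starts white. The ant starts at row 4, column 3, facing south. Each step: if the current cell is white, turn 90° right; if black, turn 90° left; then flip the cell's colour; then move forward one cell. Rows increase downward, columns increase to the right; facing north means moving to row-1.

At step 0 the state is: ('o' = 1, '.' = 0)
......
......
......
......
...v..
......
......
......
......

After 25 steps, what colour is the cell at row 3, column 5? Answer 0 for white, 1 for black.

1

step 0: ......
......
......
......
...v..
......
......
......
......
step 1: ......
......
......
......
..<o..
......
......
......
......
step 2: ......
......
......
..^...
..oo..
......
......
......
......
step 3: ......
......
......
..o>..
..oo..
......
......
......
......
step 4: ......
......
......
..oo..
..ov..
......
......
......
......
step 5: ......
......
......
..oo..
..o.>.
......
......
......
......
step 6: ......
......
......
..oo..
..o.o.
....v.
......
......
......
step 7: ......
......
......
..oo..
..o.o.
...<o.
......
......
......
step 8: ......
......
......
..oo..
..o^o.
...oo.
......
......
......
step 9: ......
......
......
..oo..
..oo>.
...oo.
......
......
......
step 10: ......
......
......
..oo^.
..oo..
...oo.
......
......
......
step 11: ......
......
......
..ooo>
..oo..
...oo.
......
......
......
step 12: ......
......
......
..oooo
..oo.v
...oo.
......
......
......
step 13: ......
......
......
..oooo
..oo<o
...oo.
......
......
......
step 14: ......
......
......
..oo^o
..oooo
...oo.
......
......
......
step 15: ......
......
......
..o<.o
..oooo
...oo.
......
......
......
step 16: ......
......
......
..o..o
..ovoo
...oo.
......
......
......
step 17: ......
......
......
..o..o
..o.>o
...oo.
......
......
......
step 18: ......
......
......
..o.^o
..o..o
...oo.
......
......
......
step 19: ......
......
......
..o.o>
..o..o
...oo.
......
......
......
step 20: ......
......
.....^
..o.o.
..o..o
...oo.
......
......
......
step 21: ......
......
>....o
..o.o.
..o..o
...oo.
......
......
......
step 22: ......
......
o....o
v.o.o.
..o..o
...oo.
......
......
......
step 23: ......
......
o....o
o.o.o<
..o..o
...oo.
......
......
......
step 24: ......
......
o....^
o.o.oo
..o..o
...oo.
......
......
......
step 25: ......
......
o...<.
o.o.oo
..o..o
...oo.
......
......
......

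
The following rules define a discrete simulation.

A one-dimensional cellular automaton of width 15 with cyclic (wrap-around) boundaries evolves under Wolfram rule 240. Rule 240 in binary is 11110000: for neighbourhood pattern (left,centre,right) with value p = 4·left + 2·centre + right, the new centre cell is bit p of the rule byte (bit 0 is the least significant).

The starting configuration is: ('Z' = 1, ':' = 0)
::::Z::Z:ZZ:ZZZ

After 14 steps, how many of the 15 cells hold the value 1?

7

gen 0: ::::Z::Z:ZZ:ZZZ
gen 1: Z::::Z::Z:ZZ:ZZ
gen 2: ZZ::::Z::Z:ZZ:Z
gen 3: ZZZ::::Z::Z:ZZ:
gen 4: :ZZZ::::Z::Z:ZZ
gen 5: Z:ZZZ::::Z::Z:Z
gen 6: ZZ:ZZZ::::Z::Z:
gen 7: :ZZ:ZZZ::::Z::Z
gen 8: Z:ZZ:ZZZ::::Z::
gen 9: :Z:ZZ:ZZZ::::Z:
gen 10: ::Z:ZZ:ZZZ::::Z
gen 11: Z::Z:ZZ:ZZZ::::
gen 12: :Z::Z:ZZ:ZZZ:::
gen 13: ::Z::Z:ZZ:ZZZ::
gen 14: :::Z::Z:ZZ:ZZZ:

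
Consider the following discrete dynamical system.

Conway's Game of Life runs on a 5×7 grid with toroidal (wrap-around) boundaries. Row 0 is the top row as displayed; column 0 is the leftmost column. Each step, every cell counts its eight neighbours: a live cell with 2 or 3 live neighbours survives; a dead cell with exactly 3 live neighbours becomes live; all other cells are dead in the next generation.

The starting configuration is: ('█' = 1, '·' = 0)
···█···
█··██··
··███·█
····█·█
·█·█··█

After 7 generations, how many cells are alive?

gen 0: ···█···
█··██··
··███·█
····█·█
·█·█··█
gen 1: █··█···
·····█·
█·█···█
····█·█
█·████·
gen 2: ·███·█·
██·····
█·····█
··█·█··
███··█·
gen 3: ···██··
·······
█·····█
··██·█·
█····██
gen 4: ····███
·······
······█
·█··██·
··█··██
gen 5: ····█·█
······█
·····█·
█···█··
█··█···
gen 6: █····██
······█
·····██
····█·█
█··████
gen 7: ·······
·······
█·····█
···█···
···█···

4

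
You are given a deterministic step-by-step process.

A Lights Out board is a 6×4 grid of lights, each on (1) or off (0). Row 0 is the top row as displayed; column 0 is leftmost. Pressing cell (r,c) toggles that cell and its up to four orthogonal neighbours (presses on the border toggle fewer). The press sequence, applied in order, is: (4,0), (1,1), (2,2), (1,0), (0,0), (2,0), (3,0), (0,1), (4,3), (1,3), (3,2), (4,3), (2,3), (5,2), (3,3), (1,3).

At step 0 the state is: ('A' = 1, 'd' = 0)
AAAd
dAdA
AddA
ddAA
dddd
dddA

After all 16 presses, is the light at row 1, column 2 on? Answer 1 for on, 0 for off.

t=0: AAAd
dAdA
AddA
ddAA
dddd
dddA
t=1: AAAd
dAdA
AddA
AdAA
AAdd
AddA
t=2: AdAd
AdAA
AAdA
AdAA
AAdd
AddA
t=3: AdAd
AddA
AdAd
AddA
AAdd
AddA
t=4: ddAd
dAdA
ddAd
AddA
AAdd
AddA
t=5: AAAd
AAdA
ddAd
AddA
AAdd
AddA
t=6: AAAd
dAdA
AAAd
dddA
AAdd
AddA
t=7: AAAd
dAdA
dAAd
AAdA
dAdd
AddA
t=8: dddd
dddA
dAAd
AAdA
dAdd
AddA
t=9: dddd
dddA
dAAd
AAdd
dAAA
Addd
t=10: dddA
ddAd
dAAA
AAdd
dAAA
Addd
t=11: dddA
ddAd
dAdA
AdAA
dAdA
Addd
t=12: dddA
ddAd
dAdA
AdAd
dAAd
AddA
t=13: dddA
ddAA
dAAd
AdAA
dAAd
AddA
t=14: dddA
ddAA
dAAd
AdAA
dAdd
AAAd
t=15: dddA
ddAA
dAAA
Addd
dAdA
AAAd
t=16: dddd
dddd
dAAd
Addd
dAdA
AAAd

0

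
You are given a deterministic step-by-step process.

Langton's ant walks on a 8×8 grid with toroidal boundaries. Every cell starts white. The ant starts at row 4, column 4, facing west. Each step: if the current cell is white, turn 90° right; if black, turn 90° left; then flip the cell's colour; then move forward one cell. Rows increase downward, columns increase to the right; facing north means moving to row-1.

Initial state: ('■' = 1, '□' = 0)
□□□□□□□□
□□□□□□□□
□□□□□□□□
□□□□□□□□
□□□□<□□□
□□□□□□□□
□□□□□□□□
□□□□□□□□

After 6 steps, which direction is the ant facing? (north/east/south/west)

west

[0] □□□□□□□□
□□□□□□□□
□□□□□□□□
□□□□□□□□
□□□□<□□□
□□□□□□□□
□□□□□□□□
□□□□□□□□
[1] □□□□□□□□
□□□□□□□□
□□□□□□□□
□□□□^□□□
□□□□■□□□
□□□□□□□□
□□□□□□□□
□□□□□□□□
[2] □□□□□□□□
□□□□□□□□
□□□□□□□□
□□□□■>□□
□□□□■□□□
□□□□□□□□
□□□□□□□□
□□□□□□□□
[3] □□□□□□□□
□□□□□□□□
□□□□□□□□
□□□□■■□□
□□□□■v□□
□□□□□□□□
□□□□□□□□
□□□□□□□□
[4] □□□□□□□□
□□□□□□□□
□□□□□□□□
□□□□■■□□
□□□□<■□□
□□□□□□□□
□□□□□□□□
□□□□□□□□
[5] □□□□□□□□
□□□□□□□□
□□□□□□□□
□□□□■■□□
□□□□□■□□
□□□□v□□□
□□□□□□□□
□□□□□□□□
[6] □□□□□□□□
□□□□□□□□
□□□□□□□□
□□□□■■□□
□□□□□■□□
□□□<■□□□
□□□□□□□□
□□□□□□□□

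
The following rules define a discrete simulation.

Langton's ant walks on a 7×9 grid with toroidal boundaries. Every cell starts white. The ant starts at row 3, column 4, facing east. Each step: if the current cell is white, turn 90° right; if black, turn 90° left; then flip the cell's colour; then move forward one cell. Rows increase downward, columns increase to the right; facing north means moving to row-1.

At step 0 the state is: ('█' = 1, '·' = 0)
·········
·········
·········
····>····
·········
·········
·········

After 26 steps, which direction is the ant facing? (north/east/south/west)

gen 0: ·········
·········
·········
····>····
·········
·········
·········
gen 1: ·········
·········
·········
····█····
····v····
·········
·········
gen 2: ·········
·········
·········
····█····
···<█····
·········
·········
gen 3: ·········
·········
·········
···^█····
···██····
·········
·········
gen 4: ·········
·········
·········
···█>····
···██····
·········
·········
gen 5: ·········
·········
····^····
···█·····
···██····
·········
·········
gen 6: ·········
·········
····█>···
···█·····
···██····
·········
·········
gen 7: ·········
·········
····██···
···█·v···
···██····
·········
·········
gen 8: ·········
·········
····██···
···█<█···
···██····
·········
·········
gen 9: ·········
·········
····^█···
···███···
···██····
·········
·········
gen 10: ·········
·········
···<·█···
···███···
···██····
·········
·········
gen 11: ·········
···^·····
···█·█···
···███···
···██····
·········
·········
gen 12: ·········
···█>····
···█·█···
···███···
···██····
·········
·········
gen 13: ·········
···██····
···█v█···
···███···
···██····
·········
·········
gen 14: ·········
···██····
···<██···
···███···
···██····
·········
·········
gen 15: ·········
···██····
····██···
···v██···
···██····
·········
·········
gen 16: ·········
···██····
····██···
····>█···
···██····
·········
·········
gen 17: ·········
···██····
····^█···
·····█···
···██····
·········
·········
gen 18: ·········
···██····
···<·█···
·····█···
···██····
·········
·········
gen 19: ·········
···^█····
···█·█···
·····█···
···██····
·········
·········
gen 20: ·········
··<·█····
···█·█···
·····█···
···██····
·········
·········
gen 21: ··^······
··█·█····
···█·█···
·····█···
···██····
·········
·········
gen 22: ··█>·····
··█·█····
···█·█···
·····█···
···██····
·········
·········
gen 23: ··██·····
··█v█····
···█·█···
·····█···
···██····
·········
·········
gen 24: ··██·····
··<██····
···█·█···
·····█···
···██····
·········
·········
gen 25: ··██·····
···██····
··v█·█···
·····█···
···██····
·········
·········
gen 26: ··██·····
···██····
·<██·█···
·····█···
···██····
·········
·········

west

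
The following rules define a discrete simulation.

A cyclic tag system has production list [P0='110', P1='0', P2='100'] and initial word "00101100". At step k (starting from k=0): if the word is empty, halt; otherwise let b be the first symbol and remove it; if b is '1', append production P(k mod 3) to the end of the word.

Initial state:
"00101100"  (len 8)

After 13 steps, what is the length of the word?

t=0: "00101100"  (len 8)
t=1: "0101100"  (len 7)
t=2: "101100"  (len 6)
t=3: "01100100"  (len 8)
t=4: "1100100"  (len 7)
t=5: "1001000"  (len 7)
t=6: "001000100"  (len 9)
t=7: "01000100"  (len 8)
t=8: "1000100"  (len 7)
t=9: "000100100"  (len 9)
t=10: "00100100"  (len 8)
t=11: "0100100"  (len 7)
t=12: "100100"  (len 6)
t=13: "00100110"  (len 8)

8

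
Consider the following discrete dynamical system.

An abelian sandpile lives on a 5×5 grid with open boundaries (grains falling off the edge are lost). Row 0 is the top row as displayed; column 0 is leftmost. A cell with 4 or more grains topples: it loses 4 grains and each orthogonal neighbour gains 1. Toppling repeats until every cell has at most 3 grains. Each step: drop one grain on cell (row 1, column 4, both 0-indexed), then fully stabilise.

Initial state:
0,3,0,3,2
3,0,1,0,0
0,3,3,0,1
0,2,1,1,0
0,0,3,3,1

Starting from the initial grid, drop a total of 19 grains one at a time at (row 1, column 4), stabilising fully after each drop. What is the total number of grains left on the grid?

38

[0] 0,3,0,3,2
3,0,1,0,0
0,3,3,0,1
0,2,1,1,0
0,0,3,3,1
[1] 0,3,0,3,2
3,0,1,0,1
0,3,3,0,1
0,2,1,1,0
0,0,3,3,1
[2] 0,3,0,3,2
3,0,1,0,2
0,3,3,0,1
0,2,1,1,0
0,0,3,3,1
[3] 0,3,0,3,2
3,0,1,0,3
0,3,3,0,1
0,2,1,1,0
0,0,3,3,1
[4] 0,3,0,3,3
3,0,1,1,0
0,3,3,0,2
0,2,1,1,0
0,0,3,3,1
[5] 0,3,0,3,3
3,0,1,1,1
0,3,3,0,2
0,2,1,1,0
0,0,3,3,1
[6] 0,3,0,3,3
3,0,1,1,2
0,3,3,0,2
0,2,1,1,0
0,0,3,3,1
[7] 0,3,0,3,3
3,0,1,1,3
0,3,3,0,2
0,2,1,1,0
0,0,3,3,1
[8] 0,3,1,0,1
3,0,1,3,1
0,3,3,0,3
0,2,1,1,0
0,0,3,3,1
[9] 0,3,1,0,1
3,0,1,3,2
0,3,3,0,3
0,2,1,1,0
0,0,3,3,1
[10] 0,3,1,0,1
3,0,1,3,3
0,3,3,0,3
0,2,1,1,0
0,0,3,3,1
[11] 0,3,1,1,2
3,0,2,0,2
0,3,3,2,0
0,2,1,1,1
0,0,3,3,1
[12] 0,3,1,1,2
3,0,2,0,3
0,3,3,2,0
0,2,1,1,1
0,0,3,3,1
[13] 0,3,1,1,3
3,0,2,1,0
0,3,3,2,1
0,2,1,1,1
0,0,3,3,1
[14] 0,3,1,1,3
3,0,2,1,1
0,3,3,2,1
0,2,1,1,1
0,0,3,3,1
[15] 0,3,1,1,3
3,0,2,1,2
0,3,3,2,1
0,2,1,1,1
0,0,3,3,1
[16] 0,3,1,1,3
3,0,2,1,3
0,3,3,2,1
0,2,1,1,1
0,0,3,3,1
[17] 0,3,1,2,0
3,0,2,2,1
0,3,3,2,2
0,2,1,1,1
0,0,3,3,1
[18] 0,3,1,2,0
3,0,2,2,2
0,3,3,2,2
0,2,1,1,1
0,0,3,3,1
[19] 0,3,1,2,0
3,0,2,2,3
0,3,3,2,2
0,2,1,1,1
0,0,3,3,1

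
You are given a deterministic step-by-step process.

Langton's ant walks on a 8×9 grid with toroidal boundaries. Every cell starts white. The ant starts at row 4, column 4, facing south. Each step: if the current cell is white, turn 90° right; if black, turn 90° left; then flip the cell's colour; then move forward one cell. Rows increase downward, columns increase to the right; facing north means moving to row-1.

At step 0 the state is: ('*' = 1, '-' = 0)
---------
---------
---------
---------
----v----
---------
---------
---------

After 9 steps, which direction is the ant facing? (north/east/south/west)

t=0: ---------
---------
---------
---------
----v----
---------
---------
---------
t=1: ---------
---------
---------
---------
---<*----
---------
---------
---------
t=2: ---------
---------
---------
---^-----
---**----
---------
---------
---------
t=3: ---------
---------
---------
---*>----
---**----
---------
---------
---------
t=4: ---------
---------
---------
---**----
---*v----
---------
---------
---------
t=5: ---------
---------
---------
---**----
---*->---
---------
---------
---------
t=6: ---------
---------
---------
---**----
---*-*---
-----v---
---------
---------
t=7: ---------
---------
---------
---**----
---*-*---
----<*---
---------
---------
t=8: ---------
---------
---------
---**----
---*^*---
----**---
---------
---------
t=9: ---------
---------
---------
---**----
---**>---
----**---
---------
---------

east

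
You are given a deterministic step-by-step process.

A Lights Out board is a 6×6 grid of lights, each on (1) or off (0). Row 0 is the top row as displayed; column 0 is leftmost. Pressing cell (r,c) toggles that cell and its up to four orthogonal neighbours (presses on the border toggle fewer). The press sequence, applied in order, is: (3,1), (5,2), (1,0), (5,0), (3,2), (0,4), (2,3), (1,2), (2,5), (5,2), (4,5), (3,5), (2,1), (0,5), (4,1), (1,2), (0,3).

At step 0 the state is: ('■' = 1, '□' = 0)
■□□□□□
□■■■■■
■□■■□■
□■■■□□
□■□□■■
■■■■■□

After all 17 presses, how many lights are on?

t=0: ■□□□□□
□■■■■■
■□■■□■
□■■■□□
□■□□■■
■■■■■□
t=1: ■□□□□□
□■■■■■
■■■■□■
■□□■□□
□□□□■■
■■■■■□
t=2: ■□□□□□
□■■■■■
■■■■□■
■□□■□□
□□■□■■
■□□□■□
t=3: □□□□□□
■□■■■■
□■■■□■
■□□■□□
□□■□■■
■□□□■□
t=4: □□□□□□
■□■■■■
□■■■□■
■□□■□□
■□■□■■
□■□□■□
t=5: □□□□□□
■□■■■■
□■□■□■
■■■□□□
■□□□■■
□■□□■□
t=6: □□□■■■
■□■■□■
□■□■□■
■■■□□□
■□□□■■
□■□□■□
t=7: □□□■■■
■□■□□■
□■■□■■
■■■■□□
■□□□■■
□■□□■□
t=8: □□■■■■
■■□■□■
□■□□■■
■■■■□□
■□□□■■
□■□□■□
t=9: □□■■■■
■■□■□□
□■□□□□
■■■■□■
■□□□■■
□■□□■□
t=10: □□■■■■
■■□■□□
□■□□□□
■■■■□■
■□■□■■
□□■■■□
t=11: □□■■■■
■■□■□□
□■□□□□
■■■■□□
■□■□□□
□□■■■■
t=12: □□■■■■
■■□■□□
□■□□□■
■■■■■■
■□■□□■
□□■■■■
t=13: □□■■■■
■□□■□□
■□■□□■
■□■■■■
■□■□□■
□□■■■■
t=14: □□■■□□
■□□■□■
■□■□□■
■□■■■■
■□■□□■
□□■■■■
t=15: □□■■□□
■□□■□■
■□■□□■
■■■■■■
□■□□□■
□■■■■■
t=16: □□□■□□
■■■□□■
■□□□□■
■■■■■■
□■□□□■
□■■■■■
t=17: □□■□■□
■■■■□■
■□□□□■
■■■■■■
□■□□□■
□■■■■■

22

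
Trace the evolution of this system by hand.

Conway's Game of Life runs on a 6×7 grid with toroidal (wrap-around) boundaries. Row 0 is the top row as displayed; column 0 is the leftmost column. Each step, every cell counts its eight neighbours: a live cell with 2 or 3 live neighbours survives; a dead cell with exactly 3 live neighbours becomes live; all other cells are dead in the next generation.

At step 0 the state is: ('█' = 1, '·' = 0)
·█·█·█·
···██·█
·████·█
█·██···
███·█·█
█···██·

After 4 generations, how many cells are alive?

gen 0: ·█·█·█·
···██·█
·████·█
█·██···
███·█·█
█···██·
gen 1: █·██···
·█····█
·█····█
·······
··█·█··
·······
gen 2: ███····
·█····█
·······
·······
·······
·██····
gen 3: ·······
·██····
·······
·······
·······
█·█····
gen 4: ··█····
·······
·······
·······
·······
·······

1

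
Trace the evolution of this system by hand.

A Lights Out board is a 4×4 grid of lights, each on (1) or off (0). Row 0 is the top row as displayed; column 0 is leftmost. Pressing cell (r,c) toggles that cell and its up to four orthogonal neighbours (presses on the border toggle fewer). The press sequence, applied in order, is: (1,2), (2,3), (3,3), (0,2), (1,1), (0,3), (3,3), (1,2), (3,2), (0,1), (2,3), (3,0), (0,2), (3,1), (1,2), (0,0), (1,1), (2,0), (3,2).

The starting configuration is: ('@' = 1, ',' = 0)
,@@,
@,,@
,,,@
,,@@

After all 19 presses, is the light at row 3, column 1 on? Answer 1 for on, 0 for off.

0

step 0: ,@@,
@,,@
,,,@
,,@@
step 1: ,@,,
@@@,
,,@@
,,@@
step 2: ,@,,
@@@@
,,,,
,,@,
step 3: ,@,,
@@@@
,,,@
,,,@
step 4: ,,@@
@@,@
,,,@
,,,@
step 5: ,@@@
,,@@
,@,@
,,,@
step 6: ,@,,
,,@,
,@,@
,,,@
step 7: ,@,,
,,@,
,@,,
,,@,
step 8: ,@@,
,@,@
,@@,
,,@,
step 9: ,@@,
,@,@
,@,,
,@,@
step 10: @,,,
,,,@
,@,,
,@,@
step 11: @,,,
,,,,
,@@@
,@,,
step 12: @,,,
,,,,
@@@@
@,,,
step 13: @@@@
,,@,
@@@@
@,,,
step 14: @@@@
,,@,
@,@@
,@@,
step 15: @@,@
,@,@
@,,@
,@@,
step 16: ,,,@
@@,@
@,,@
,@@,
step 17: ,@,@
,,@@
@@,@
,@@,
step 18: ,@,@
@,@@
,,,@
@@@,
step 19: ,@,@
@,@@
,,@@
@,,@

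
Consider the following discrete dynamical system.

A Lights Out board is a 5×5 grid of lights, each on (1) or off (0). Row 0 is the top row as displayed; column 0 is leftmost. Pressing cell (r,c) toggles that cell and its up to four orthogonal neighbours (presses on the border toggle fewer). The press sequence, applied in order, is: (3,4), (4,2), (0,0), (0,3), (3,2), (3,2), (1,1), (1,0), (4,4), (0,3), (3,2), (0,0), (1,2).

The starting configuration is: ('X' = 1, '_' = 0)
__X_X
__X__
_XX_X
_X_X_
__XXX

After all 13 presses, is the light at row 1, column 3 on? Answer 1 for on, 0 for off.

1

step 0: __X_X
__X__
_XX_X
_X_X_
__XXX
step 1: __X_X
__X__
_XX__
_X__X
__XX_
step 2: __X_X
__X__
_XX__
_XX_X
_X___
step 3: XXX_X
X_X__
_XX__
_XX_X
_X___
step 4: XX_X_
X_XX_
_XX__
_XX_X
_X___
step 5: XX_X_
X_XX_
_X___
___XX
_XX__
step 6: XX_X_
X_XX_
_XX__
_XX_X
_X___
step 7: X__X_
_X_X_
__X__
_XX_X
_X___
step 8: ___X_
X__X_
X_X__
_XX_X
_X___
step 9: ___X_
X__X_
X_X__
_XX__
_X_XX
step 10: __X_X
X____
X_X__
_XX__
_X_XX
step 11: __X_X
X____
X____
___X_
_XXXX
step 12: XXX_X
_____
X____
___X_
_XXXX
step 13: XX__X
_XXX_
X_X__
___X_
_XXXX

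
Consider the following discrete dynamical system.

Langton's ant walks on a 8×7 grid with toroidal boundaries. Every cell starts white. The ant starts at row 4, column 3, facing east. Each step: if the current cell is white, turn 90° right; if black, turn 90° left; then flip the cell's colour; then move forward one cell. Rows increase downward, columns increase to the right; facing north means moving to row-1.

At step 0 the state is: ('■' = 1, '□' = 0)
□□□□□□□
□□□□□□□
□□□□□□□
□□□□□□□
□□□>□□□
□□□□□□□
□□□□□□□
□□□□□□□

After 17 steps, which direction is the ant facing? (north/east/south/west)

gen 0: □□□□□□□
□□□□□□□
□□□□□□□
□□□□□□□
□□□>□□□
□□□□□□□
□□□□□□□
□□□□□□□
gen 1: □□□□□□□
□□□□□□□
□□□□□□□
□□□□□□□
□□□■□□□
□□□v□□□
□□□□□□□
□□□□□□□
gen 2: □□□□□□□
□□□□□□□
□□□□□□□
□□□□□□□
□□□■□□□
□□<■□□□
□□□□□□□
□□□□□□□
gen 3: □□□□□□□
□□□□□□□
□□□□□□□
□□□□□□□
□□^■□□□
□□■■□□□
□□□□□□□
□□□□□□□
gen 4: □□□□□□□
□□□□□□□
□□□□□□□
□□□□□□□
□□■>□□□
□□■■□□□
□□□□□□□
□□□□□□□
gen 5: □□□□□□□
□□□□□□□
□□□□□□□
□□□^□□□
□□■□□□□
□□■■□□□
□□□□□□□
□□□□□□□
gen 6: □□□□□□□
□□□□□□□
□□□□□□□
□□□■>□□
□□■□□□□
□□■■□□□
□□□□□□□
□□□□□□□
gen 7: □□□□□□□
□□□□□□□
□□□□□□□
□□□■■□□
□□■□v□□
□□■■□□□
□□□□□□□
□□□□□□□
gen 8: □□□□□□□
□□□□□□□
□□□□□□□
□□□■■□□
□□■<■□□
□□■■□□□
□□□□□□□
□□□□□□□
gen 9: □□□□□□□
□□□□□□□
□□□□□□□
□□□^■□□
□□■■■□□
□□■■□□□
□□□□□□□
□□□□□□□
gen 10: □□□□□□□
□□□□□□□
□□□□□□□
□□<□■□□
□□■■■□□
□□■■□□□
□□□□□□□
□□□□□□□
gen 11: □□□□□□□
□□□□□□□
□□^□□□□
□□■□■□□
□□■■■□□
□□■■□□□
□□□□□□□
□□□□□□□
gen 12: □□□□□□□
□□□□□□□
□□■>□□□
□□■□■□□
□□■■■□□
□□■■□□□
□□□□□□□
□□□□□□□
gen 13: □□□□□□□
□□□□□□□
□□■■□□□
□□■v■□□
□□■■■□□
□□■■□□□
□□□□□□□
□□□□□□□
gen 14: □□□□□□□
□□□□□□□
□□■■□□□
□□<■■□□
□□■■■□□
□□■■□□□
□□□□□□□
□□□□□□□
gen 15: □□□□□□□
□□□□□□□
□□■■□□□
□□□■■□□
□□v■■□□
□□■■□□□
□□□□□□□
□□□□□□□
gen 16: □□□□□□□
□□□□□□□
□□■■□□□
□□□■■□□
□□□>■□□
□□■■□□□
□□□□□□□
□□□□□□□
gen 17: □□□□□□□
□□□□□□□
□□■■□□□
□□□^■□□
□□□□■□□
□□■■□□□
□□□□□□□
□□□□□□□

north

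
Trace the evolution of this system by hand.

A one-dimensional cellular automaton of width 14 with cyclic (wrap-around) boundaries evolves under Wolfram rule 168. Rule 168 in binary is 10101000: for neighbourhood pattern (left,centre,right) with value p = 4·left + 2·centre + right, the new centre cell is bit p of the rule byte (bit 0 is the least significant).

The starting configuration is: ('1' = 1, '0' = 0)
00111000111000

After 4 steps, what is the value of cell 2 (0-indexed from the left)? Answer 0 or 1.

0

[0] 00111000111000
[1] 00110000110000
[2] 00100000100000
[3] 00000000000000
[4] 00000000000000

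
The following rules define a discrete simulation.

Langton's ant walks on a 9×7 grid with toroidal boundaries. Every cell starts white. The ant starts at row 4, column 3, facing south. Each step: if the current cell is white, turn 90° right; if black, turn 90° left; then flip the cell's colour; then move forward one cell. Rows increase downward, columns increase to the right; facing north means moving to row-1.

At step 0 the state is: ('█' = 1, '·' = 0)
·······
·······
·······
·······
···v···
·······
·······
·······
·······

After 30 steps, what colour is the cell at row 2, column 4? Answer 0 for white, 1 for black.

0

step 0: ·······
·······
·······
·······
···v···
·······
·······
·······
·······
step 1: ·······
·······
·······
·······
··<█···
·······
·······
·······
·······
step 2: ·······
·······
·······
··^····
··██···
·······
·······
·······
·······
step 3: ·······
·······
·······
··█>···
··██···
·······
·······
·······
·······
step 4: ·······
·······
·······
··██···
··█v···
·······
·······
·······
·······
step 5: ·······
·······
·······
··██···
··█·>··
·······
·······
·······
·······
step 6: ·······
·······
·······
··██···
··█·█··
····v··
·······
·······
·······
step 7: ·······
·······
·······
··██···
··█·█··
···<█··
·······
·······
·······
step 8: ·······
·······
·······
··██···
··█^█··
···██··
·······
·······
·······
step 9: ·······
·······
·······
··██···
··██>··
···██··
·······
·······
·······
step 10: ·······
·······
·······
··██^··
··██···
···██··
·······
·······
·······
step 11: ·······
·······
·······
··███>·
··██···
···██··
·······
·······
·······
step 12: ·······
·······
·······
··████·
··██·v·
···██··
·······
·······
·······
step 13: ·······
·······
·······
··████·
··██<█·
···██··
·······
·······
·······
step 14: ·······
·······
·······
··██^█·
··████·
···██··
·······
·······
·······
step 15: ·······
·······
·······
··█<·█·
··████·
···██··
·······
·······
·······
step 16: ·······
·······
·······
··█··█·
··█v██·
···██··
·······
·······
·······
step 17: ·······
·······
·······
··█··█·
··█·>█·
···██··
·······
·······
·······
step 18: ·······
·······
·······
··█·^█·
··█··█·
···██··
·······
·······
·······
step 19: ·······
·······
·······
··█·█>·
··█··█·
···██··
·······
·······
·······
step 20: ·······
·······
·····^·
··█·█··
··█··█·
···██··
·······
·······
·······
step 21: ·······
·······
·····█>
··█·█··
··█··█·
···██··
·······
·······
·······
step 22: ·······
·······
·····██
··█·█·v
··█··█·
···██··
·······
·······
·······
step 23: ·······
·······
·····██
··█·█<█
··█··█·
···██··
·······
·······
·······
step 24: ·······
·······
·····^█
··█·███
··█··█·
···██··
·······
·······
·······
step 25: ·······
·······
····<·█
··█·███
··█··█·
···██··
·······
·······
·······
step 26: ·······
····^··
····█·█
··█·███
··█··█·
···██··
·······
·······
·······
step 27: ·······
····█>·
····█·█
··█·███
··█··█·
···██··
·······
·······
·······
step 28: ·······
····██·
····█v█
··█·███
··█··█·
···██··
·······
·······
·······
step 29: ·······
····██·
····<██
··█·███
··█··█·
···██··
·······
·······
·······
step 30: ·······
····██·
·····██
··█·v██
··█··█·
···██··
·······
·······
·······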